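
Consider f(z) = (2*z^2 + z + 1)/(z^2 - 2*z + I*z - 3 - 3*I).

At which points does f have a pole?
{-1 - I, 3}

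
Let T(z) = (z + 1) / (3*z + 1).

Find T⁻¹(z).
Set w = T(z) = (z + 1) / (3*z + 1) and solve for z:
  w*(3*z + 1) = z + 1
  w + z*(3*w - 1) - 1 = 0
  z*(3*w - 1) = 1 - w
  z = (w - 1)/(1 - 3*w)
Renaming the variable, T⁻¹(z) = (z - 1)/(-3*z + 1) = (-z + 1)/(3*z - 1).
(Check: ad - bc = -2 ≠ 0, so T is invertible.)

Final answer: (-z + 1)/(3*z - 1)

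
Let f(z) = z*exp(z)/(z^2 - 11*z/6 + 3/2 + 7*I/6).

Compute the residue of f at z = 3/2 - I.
Write f(z) = P(z)/Q(z) with P(z) = z*exp(z) and Q(z) = z^2 - 11*z/6 + 3/2 + 7*I/6.
The denominator factors as Q(z) = (z - 3/2 + I)*(z - 1/3 - I), so z = 3/2 - I is a simple zero of Q and P is analytic there; z = 3/2 - I is therefore a simple pole and
  Res(f, z₀) = P(z₀)/Q'(z₀).

Q'(z) = 2*z - 11/6, so Q'(3/2 - I) = 7/6 - 2*I.
P(3/2 - I) = (3/2 - I)*exp(3/2 - I).

Res(f, 3/2 - I) = ((3/2 - I)*exp(3/2 - I))/(7/6 - 2*I) = (135/193 + 66*I/193)*exp(3/2 - I)

Final answer: (135/193 + 66*I/193)*exp(3/2 - I)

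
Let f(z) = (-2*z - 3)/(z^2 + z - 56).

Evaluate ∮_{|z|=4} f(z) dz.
By the residue theorem, ∮_C f(z) dz = 2πi · (sum of the residues of f at the poles inside |z| = 4).

The denominator factors as (z - 7)*(z + 8), so the singularities of f are simple poles at z = 7, z = -8.
  |7|² = 49 > 16 = 4², so this pole is outside the contour.
  |-8|² = 64 > 16 = 4², so this pole is outside the contour.

No pole lies inside the contour, so f is analytic on and inside C and the integral is 0 (Cauchy's theorem).

Final answer: 0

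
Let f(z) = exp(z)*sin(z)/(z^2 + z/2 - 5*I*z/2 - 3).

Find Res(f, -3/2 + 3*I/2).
Write f(z) = P(z)/Q(z) with P(z) = exp(z)*sin(z) and Q(z) = z^2 + z/2 - 5*I*z/2 - 3.
The denominator factors as Q(z) = (z - 1 - I)*(z + 3/2 - 3*I/2), so z = -3/2 + 3*I/2 is a simple zero of Q and P is analytic there; z = -3/2 + 3*I/2 is therefore a simple pole and
  Res(f, z₀) = P(z₀)/Q'(z₀).

Q'(z) = 2*z + 1/2 - 5*I/2, so Q'(-3/2 + 3*I/2) = -5/2 + I/2.
P(-3/2 + 3*I/2) = -exp(-3/2 + 3*I/2)*sin(3/2 - 3*I/2).

Res(f, -3/2 + 3*I/2) = (-exp(-3/2 + 3*I/2)*sin(3/2 - 3*I/2))/(-5/2 + I/2) = (5/13 + I/13)*exp(-3/2 + 3*I/2)*sin(3/2 - 3*I/2)

Final answer: (5/13 + I/13)*exp(-3/2 + 3*I/2)*sin(3/2 - 3*I/2)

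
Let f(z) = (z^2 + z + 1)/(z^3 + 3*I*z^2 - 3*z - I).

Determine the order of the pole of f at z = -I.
Factor the denominator:
  z^3 + 3*I*z^2 - 3*z - I = (z + I)^3

The numerator P(z) = z^2 + z + 1 has P(-I) = -I ≠ 0, so no factor of (z + I) cancels.
Near z = -I we can therefore write f(z) = g(z)/(z + I)^3 with g analytic at -I and g(-I) ≠ 0 (g is just the numerator).

Hence z = -I is a pole of order 3.

Final answer: 3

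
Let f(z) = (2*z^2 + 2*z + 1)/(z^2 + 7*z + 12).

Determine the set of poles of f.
The singularities of f are the zeros of the denominator. Factoring,
  z^2 + 7*z + 12 = (z + 3)*(z + 4)
so the candidates are z = -3, z = -4.

Check the numerator P(z) = 2*z^2 + 2*z + 1 at each one:
  P(-3) = 13 ≠ 0, so z = -3 is a (simple) pole.
  P(-4) = 25 ≠ 0, so z = -4 is a (simple) pole.

Poles of f: {-4, -3}

Final answer: {-4, -3}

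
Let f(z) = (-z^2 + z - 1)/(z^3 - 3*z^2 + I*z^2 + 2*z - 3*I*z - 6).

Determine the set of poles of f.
The singularities of f are the zeros of the denominator. Factoring,
  z^3 - 3*z^2 + I*z^2 + 2*z - 3*I*z - 6 = (z - I)*(z + 2*I)*(z - 3)
so the candidates are z = I, z = -2*I, z = 3.

Check the numerator P(z) = -z^2 + z - 1 at each one:
  P(I) = I ≠ 0, so z = I is a (simple) pole.
  P(-2*I) = 3 - 2*I ≠ 0, so z = -2*I is a (simple) pole.
  P(3) = -7 ≠ 0, so z = 3 is a (simple) pole.

Poles of f: {-2*I, I, 3}

Final answer: {-2*I, I, 3}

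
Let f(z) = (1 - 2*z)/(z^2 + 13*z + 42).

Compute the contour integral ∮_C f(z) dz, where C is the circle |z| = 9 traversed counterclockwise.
By the residue theorem, ∮_C f(z) dz = 2πi · (sum of the residues of f at the poles inside |z| = 9).

The denominator factors as (z + 6)*(z + 7), so the singularities of f are simple poles at z = -6, z = -7.
  |-6|² = 36 < 81 = 9², so this pole is inside the contour.
  |-7|² = 49 < 81 = 9², so this pole is inside the contour.

With P(z) = 1 - 2*z and Q(z) = z^2 + 13*z + 42, each pole is simple, so Res(f, z₀) = P(z₀)/Q'(z₀) with Q'(z) = 2*z + 13.
  Res(f, -6) = P(-6)/Q'(-6) = (13)/(1) = 13
  Res(f, -7) = P(-7)/Q'(-7) = (15)/(-1) = -15

Sum of residues inside C: -2
∮_C f(z) dz = 2πi · (-2) = -4*I*pi

Final answer: -4*I*pi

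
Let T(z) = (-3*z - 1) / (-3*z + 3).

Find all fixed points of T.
T(z) = z means -3*z - 1 = z*(-3*z + 3), i.e.
  -3*z^2 + 6*z + 1 = 0.
Discriminant: (6)^2 - 4*(-3)*(1) = 48, so the roots are real.
  z = (-6 ± sqrt(48))/(2*(-3))
Fixed points: {1 - 2*sqrt(3)/3, 1 + 2*sqrt(3)/3}

Final answer: {1 - 2*sqrt(3)/3, 1 + 2*sqrt(3)/3}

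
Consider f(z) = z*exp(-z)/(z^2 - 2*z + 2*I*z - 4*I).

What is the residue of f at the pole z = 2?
Write f(z) = P(z)/Q(z) with P(z) = z*exp(-z) and Q(z) = z^2 - 2*z + 2*I*z - 4*I.
The denominator factors as Q(z) = (z - 2)*(z + 2*I), so z = 2 is a simple zero of Q and P is analytic there; z = 2 is therefore a simple pole and
  Res(f, z₀) = P(z₀)/Q'(z₀).

Q'(z) = 2*z - 2 + 2*I, so Q'(2) = 2 + 2*I.
P(2) = 2*exp(-2).

Res(f, 2) = (2*exp(-2))/(2 + 2*I) = (1/2 - I/2)*exp(-2)

Final answer: (1/2 - I/2)*exp(-2)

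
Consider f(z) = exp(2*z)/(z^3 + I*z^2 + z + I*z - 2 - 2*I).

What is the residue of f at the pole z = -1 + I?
(-1/50 + 7*I/50)*exp(-2 + 2*I)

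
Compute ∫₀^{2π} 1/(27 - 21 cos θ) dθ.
Call the integral J. The integrand is 2π-periodic and we integrate over a full period, so shifting θ does not change the value (θ → θ + π flips the sign of the trig term). Hence
  J = ∫₀^{2π} dθ/(27 + 21 cos θ).
Put z = e^{iθ}: then cos θ = (z + 1/z)/2, dθ = dz/(iz), and z runs once counterclockwise around |z| = 1:
  J = ∮_{|z|=1} 1/(27 + 21*(z + 1/z)/2) · dz/(iz) = (2/i) ∮_{|z|=1} dz/(21*z^2 + 54*z + 21).
The roots of 21*z^2 + 54*z + 21 are z = (-27 ± sqrt(27^2 - 21^2))/21, with sqrt(288) = 12*sqrt(2); their product is 1, so only z₊ = -9/7 + 4*sqrt(2)/7 lies inside the unit circle (z₋ = -9/7 - 4*sqrt(2)/7 lies outside).
z₊ is a simple zero of q(z) = 21*z^2 + 54*z + 21, so Res(1/q, z₊) = 1/q'(z₊) with q'(z) = 42*z + 54; and q'(z₊) = 21*(z₊ - z₋) = 24*sqrt(2).
Therefore J = (2/i) · 2πi · 1/(24*sqrt(2)) = 2*pi/(12*sqrt(2)) = sqrt(2)*pi/12

Final answer: sqrt(2)*pi/12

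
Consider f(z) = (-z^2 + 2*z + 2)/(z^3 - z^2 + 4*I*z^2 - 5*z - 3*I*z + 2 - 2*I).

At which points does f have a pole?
{-2*I, -I, 1 - I}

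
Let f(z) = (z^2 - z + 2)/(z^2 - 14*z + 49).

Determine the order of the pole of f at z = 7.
2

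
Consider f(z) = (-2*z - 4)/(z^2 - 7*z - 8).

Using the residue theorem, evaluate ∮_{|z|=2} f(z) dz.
By the residue theorem, ∮_C f(z) dz = 2πi · (sum of the residues of f at the poles inside |z| = 2).

The denominator factors as (z + 1)*(z - 8), so the singularities of f are simple poles at z = -1, z = 8.
  |-1|² = 1 < 4 = 2², so this pole is inside the contour.
  |8|² = 64 > 4 = 2², so this pole is outside the contour.

With P(z) = -2*z - 4 and Q(z) = z^2 - 7*z - 8, each pole is simple, so Res(f, z₀) = P(z₀)/Q'(z₀) with Q'(z) = 2*z - 7.
  Res(f, -1) = P(-1)/Q'(-1) = (-2)/(-9) = 2/9

∮_C f(z) dz = 2πi · (2/9) = 4*I*pi/9

Final answer: 4*I*pi/9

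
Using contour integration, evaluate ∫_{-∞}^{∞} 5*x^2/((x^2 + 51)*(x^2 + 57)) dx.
Let f(z) = 5*z^2/((z^2 + 51)*(z^2 + 57)). The denominator has no real zeros and deg Q - deg P = 2 ≥ 2, so the integral of f over the upper semicircle |z| = R tends to 0 as R → ∞. Closing the contour in the upper half-plane,
  ∫_{-∞}^{∞} f(x) dx = 2πi · Σ Res(f, z_k)  over the poles with Im z_k > 0.

Zeros of the denominator: z^2 + 57 = 0 gives z = ±sqrt(57)*I; z^2 + 51 = 0 gives z = ±sqrt(51)*I.
Upper half-plane: z = sqrt(51)*I, z = sqrt(57)*I (simple).

Each pole is a simple zero of Q(z) = z^4 + 108*z^2 + 2907, so Res(f, z₀) = P(z₀)/Q'(z₀) with P(z) = 5*z^2, Q'(z) = 4*z^3 + 216*z:
  Res(f, sqrt(51)*I) = (-255)/(12*sqrt(51)*I) = 5*sqrt(51)*I/12
  Res(f, sqrt(57)*I) = (-285)/(-12*sqrt(57)*I) = -5*sqrt(57)*I/12

Sum of residues: 5*I*(-sqrt(57) + sqrt(51))/12
∫_{-∞}^{∞} f(x) dx = 2πi · (5*I*(-sqrt(57) + sqrt(51))/12) = 5*pi*(-sqrt(51) + sqrt(57))/6

Final answer: 5*pi*(-sqrt(51) + sqrt(57))/6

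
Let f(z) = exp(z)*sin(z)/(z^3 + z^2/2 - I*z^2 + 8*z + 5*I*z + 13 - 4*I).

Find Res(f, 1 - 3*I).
Write f(z) = P(z)/Q(z) with P(z) = exp(z)*sin(z) and Q(z) = z^3 + z^2/2 - I*z^2 + 8*z + 5*I*z + 13 - 4*I.
The denominator factors as Q(z) = (z + 1/2 - 3*I)*(z - 1 + 3*I)*(z + 1 - I), so z = 1 - 3*I is a simple zero of Q and P is analytic there; z = 1 - 3*I is therefore a simple pole and
  Res(f, z₀) = P(z₀)/Q'(z₀).

Q'(z) = 3*z^2 + z - 2*I*z + 8 + 5*I, so Q'(1 - 3*I) = -21 - 18*I.
P(1 - 3*I) = exp(1 - 3*I)*sin(1 - 3*I).

Res(f, 1 - 3*I) = (exp(1 - 3*I)*sin(1 - 3*I))/(-21 - 18*I) = (-7/255 + 2*I/85)*exp(1 - 3*I)*sin(1 - 3*I)

Final answer: (-7/255 + 2*I/85)*exp(1 - 3*I)*sin(1 - 3*I)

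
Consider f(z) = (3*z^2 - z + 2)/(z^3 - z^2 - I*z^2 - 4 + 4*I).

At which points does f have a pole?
The singularities of f are the zeros of the denominator. Factoring,
  z^3 - z^2 - I*z^2 - 4 + 4*I = (z - 2)*(z + 1 + I)*(z - 2*I)
so the candidates are z = 2, z = -1 - I, z = 2*I.

Check the numerator P(z) = 3*z^2 - z + 2 at each one:
  P(2) = 12 ≠ 0, so z = 2 is a (simple) pole.
  P(-1 - I) = 3 + 7*I ≠ 0, so z = -1 - I is a (simple) pole.
  P(2*I) = -10 - 2*I ≠ 0, so z = 2*I is a (simple) pole.

Poles of f: {-1 - I, 2*I, 2}

Final answer: {-1 - I, 2*I, 2}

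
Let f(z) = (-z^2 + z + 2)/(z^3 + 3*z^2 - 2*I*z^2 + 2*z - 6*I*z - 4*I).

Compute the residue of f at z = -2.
Write f(z) = P(z)/Q(z) with P(z) = -z^2 + z + 2 and Q(z) = z^3 + 3*z^2 - 2*I*z^2 + 2*z - 6*I*z - 4*I.
The denominator factors as Q(z) = (z + 2)*(z + 1)*(z - 2*I), so z = -2 is a simple zero of Q and P is analytic there; z = -2 is therefore a simple pole and
  Res(f, z₀) = P(z₀)/Q'(z₀).

Q'(z) = 3*z^2 + 6*z - 4*I*z + 2 - 6*I, so Q'(-2) = 2 + 2*I.
P(-2) = -4.

Res(f, -2) = (-4)/(2 + 2*I) = -1 + I

Final answer: -1 + I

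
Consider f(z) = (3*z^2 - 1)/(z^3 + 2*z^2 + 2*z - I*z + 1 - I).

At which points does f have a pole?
The singularities of f are the zeros of the denominator. Factoring,
  z^3 + 2*z^2 + 2*z - I*z + 1 - I = (z - I)*(z + 1 + I)*(z + 1)
so the candidates are z = I, z = -1 - I, z = -1.

Check the numerator P(z) = 3*z^2 - 1 at each one:
  P(I) = -4 ≠ 0, so z = I is a (simple) pole.
  P(-1 - I) = -1 + 6*I ≠ 0, so z = -1 - I is a (simple) pole.
  P(-1) = 2 ≠ 0, so z = -1 is a (simple) pole.

Poles of f: {-1 - I, -1, I}

Final answer: {-1 - I, -1, I}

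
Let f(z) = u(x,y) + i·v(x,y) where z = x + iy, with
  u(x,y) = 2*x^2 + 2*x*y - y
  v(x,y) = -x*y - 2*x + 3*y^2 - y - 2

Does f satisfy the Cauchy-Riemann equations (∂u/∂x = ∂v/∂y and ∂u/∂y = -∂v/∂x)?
∂u/∂x = 4*x + 2*y
∂v/∂y = -x + 6*y - 1
∂u/∂y = 2*x - 1
∂v/∂x = -y - 2
∂u/∂x ≠ ∂v/∂y and ∂u/∂y ≠ -∂v/∂x; the Cauchy-Riemann equations are not satisfied, so f is not analytic.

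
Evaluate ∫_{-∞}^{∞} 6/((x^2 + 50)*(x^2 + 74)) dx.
Let f(z) = 6/((z^2 + 50)*(z^2 + 74)). The denominator has no real zeros and deg Q - deg P = 4 ≥ 2, so the integral of f over the upper semicircle |z| = R tends to 0 as R → ∞. Closing the contour in the upper half-plane,
  ∫_{-∞}^{∞} f(x) dx = 2πi · Σ Res(f, z_k)  over the poles with Im z_k > 0.

Zeros of the denominator: z^2 + 50 = 0 gives z = ±5*sqrt(2)*I; z^2 + 74 = 0 gives z = ±sqrt(74)*I.
Upper half-plane: z = 5*sqrt(2)*I, z = sqrt(74)*I (simple).

Each pole is a simple zero of Q(z) = z^4 + 124*z^2 + 3700, so Res(f, z₀) = P(z₀)/Q'(z₀) with P(z) = 6, Q'(z) = 4*z^3 + 248*z:
  Res(f, 5*sqrt(2)*I) = (6)/(240*sqrt(2)*I) = -sqrt(2)*I/80
  Res(f, sqrt(74)*I) = (6)/(-48*sqrt(74)*I) = sqrt(74)*I/592

Sum of residues: I*(-sqrt(2)/80 + sqrt(74)/592)
∫_{-∞}^{∞} f(x) dx = 2πi · (I*(-sqrt(2)/80 + sqrt(74)/592)) = pi*(-5*sqrt(74) + 37*sqrt(2))/1480

Final answer: pi*(-5*sqrt(74) + 37*sqrt(2))/1480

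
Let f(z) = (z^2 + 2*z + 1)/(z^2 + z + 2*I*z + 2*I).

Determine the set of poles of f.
The singularities of f are the zeros of the denominator. Factoring,
  z^2 + z + 2*I*z + 2*I = (z + 2*I)*(z + 1)
so the candidates are z = -2*I, z = -1.

Check the numerator P(z) = z^2 + 2*z + 1 at each one:
  P(-2*I) = -3 - 4*I ≠ 0, so z = -2*I is a (simple) pole.
  P(-1) = 0, so the factor (z + 1) cancels and z = -1 is only a removable singularity, not a pole.

Poles of f: {-2*I}

Final answer: {-2*I}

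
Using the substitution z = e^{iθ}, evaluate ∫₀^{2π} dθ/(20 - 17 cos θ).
Call the integral J. The integrand is 2π-periodic and we integrate over a full period, so shifting θ does not change the value (θ → θ + π flips the sign of the trig term). Hence
  J = ∫₀^{2π} dθ/(20 + 17 cos θ).
Put z = e^{iθ}: then cos θ = (z + 1/z)/2, dθ = dz/(iz), and z runs once counterclockwise around |z| = 1:
  J = ∮_{|z|=1} 1/(20 + 17*(z + 1/z)/2) · dz/(iz) = (2/i) ∮_{|z|=1} dz/(17*z^2 + 40*z + 17).
The roots of 17*z^2 + 40*z + 17 are z = (-20 ± sqrt(20^2 - 17^2))/17, with sqrt(111) = sqrt(111); their product is 1, so only z₊ = -20/17 + sqrt(111)/17 lies inside the unit circle (z₋ = -20/17 - sqrt(111)/17 lies outside).
z₊ is a simple zero of q(z) = 17*z^2 + 40*z + 17, so Res(1/q, z₊) = 1/q'(z₊) with q'(z) = 34*z + 40; and q'(z₊) = 17*(z₊ - z₋) = 2*sqrt(111).
Therefore J = (2/i) · 2πi · 1/(2*sqrt(111)) = 2*pi/(sqrt(111)) = 2*sqrt(111)*pi/111

Final answer: 2*sqrt(111)*pi/111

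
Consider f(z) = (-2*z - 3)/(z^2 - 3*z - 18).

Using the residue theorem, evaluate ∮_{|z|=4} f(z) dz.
By the residue theorem, ∮_C f(z) dz = 2πi · (sum of the residues of f at the poles inside |z| = 4).

The denominator factors as (z + 3)*(z - 6), so the singularities of f are simple poles at z = -3, z = 6.
  |-3|² = 9 < 16 = 4², so this pole is inside the contour.
  |6|² = 36 > 16 = 4², so this pole is outside the contour.

With P(z) = -2*z - 3 and Q(z) = z^2 - 3*z - 18, each pole is simple, so Res(f, z₀) = P(z₀)/Q'(z₀) with Q'(z) = 2*z - 3.
  Res(f, -3) = P(-3)/Q'(-3) = (3)/(-9) = -1/3

∮_C f(z) dz = 2πi · (-1/3) = -2*I*pi/3

Final answer: -2*I*pi/3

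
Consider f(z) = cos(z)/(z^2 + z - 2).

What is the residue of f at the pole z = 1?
Write f(z) = P(z)/Q(z) with P(z) = cos(z) and Q(z) = z^2 + z - 2.
The denominator factors as Q(z) = (z + 2)*(z - 1), so z = 1 is a simple zero of Q and P is analytic there; z = 1 is therefore a simple pole and
  Res(f, z₀) = P(z₀)/Q'(z₀).

Q'(z) = 2*z + 1, so Q'(1) = 3.
P(1) = cos(1).

Res(f, 1) = (cos(1))/(3) = cos(1)/3

Final answer: cos(1)/3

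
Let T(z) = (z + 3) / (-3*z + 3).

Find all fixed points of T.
T(z) = z means z + 3 = z*(-3*z + 3), i.e.
  -3*z^2 + 2*z - 3 = 0.
Discriminant: (2)^2 - 4*(-3)*(-3) = -32, so the roots are complex conjugates.
  z = (-2 ± I*sqrt(32))/(2*(-3))
Fixed points: {1/3 - 2*sqrt(2)*I/3, 1/3 + 2*sqrt(2)*I/3}

Final answer: {1/3 - 2*sqrt(2)*I/3, 1/3 + 2*sqrt(2)*I/3}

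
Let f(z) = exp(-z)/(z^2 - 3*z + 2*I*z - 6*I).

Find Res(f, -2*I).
Write f(z) = P(z)/Q(z) with P(z) = exp(-z) and Q(z) = z^2 - 3*z + 2*I*z - 6*I.
The denominator factors as Q(z) = (z - 3)*(z + 2*I), so z = -2*I is a simple zero of Q and P is analytic there; z = -2*I is therefore a simple pole and
  Res(f, z₀) = P(z₀)/Q'(z₀).

Q'(z) = 2*z - 3 + 2*I, so Q'(-2*I) = -3 - 2*I.
P(-2*I) = exp(2*I).

Res(f, -2*I) = (exp(2*I))/(-3 - 2*I) = (-3/13 + 2*I/13)*exp(2*I)

Final answer: (-3/13 + 2*I/13)*exp(2*I)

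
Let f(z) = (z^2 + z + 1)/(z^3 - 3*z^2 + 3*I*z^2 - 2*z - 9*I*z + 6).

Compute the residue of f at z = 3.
7/10 - 9*I/10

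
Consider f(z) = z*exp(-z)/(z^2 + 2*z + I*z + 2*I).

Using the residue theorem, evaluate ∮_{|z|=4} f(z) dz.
By the residue theorem, ∮_C f(z) dz = 2πi · (sum of the residues of f at the poles inside |z| = 4).

The denominator factors as (z + I)*(z + 2), so the singularities of f are simple poles at z = -I, z = -2.
  |-I|² = 1 < 16 = 4², so this pole is inside the contour.
  |-2|² = 4 < 16 = 4², so this pole is inside the contour.

With P(z) = z*exp(-z) and Q(z) = z^2 + 2*z + I*z + 2*I, each pole is simple, so Res(f, z₀) = P(z₀)/Q'(z₀) with Q'(z) = 2*z + 2 + I.
  Res(f, -I) = P(-I)/Q'(-I) = (-I*exp(I))/(2 - I) = (1/5 - 2*I/5)*exp(I)
  Res(f, -2) = P(-2)/Q'(-2) = (-2*exp(2))/(-2 + I) = (4/5 + 2*I/5)*exp(2)

Sum of residues inside C: (1/5 - 2*I/5)*exp(I) + (4/5 + 2*I/5)*exp(2)
∮_C f(z) dz = 2πi · ((1/5 - 2*I/5)*exp(I) + (4/5 + 2*I/5)*exp(2)) = pi*(4/5 + 2*I/5)*exp(I) + pi*(-4/5 + 8*I/5)*exp(2)

Final answer: pi*(4/5 + 2*I/5)*exp(I) + pi*(-4/5 + 8*I/5)*exp(2)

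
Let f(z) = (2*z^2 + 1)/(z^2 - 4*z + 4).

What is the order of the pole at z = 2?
Factor the denominator:
  z^2 - 4*z + 4 = (z - 2)^2

The numerator P(z) = 2*z^2 + 1 has P(2) = 9 ≠ 0, so no factor of (z - 2) cancels.
Near z = 2 we can therefore write f(z) = g(z)/(z - 2)^2 with g analytic at 2 and g(2) ≠ 0 (g is just the numerator).

Hence z = 2 is a pole of order 2.

Final answer: 2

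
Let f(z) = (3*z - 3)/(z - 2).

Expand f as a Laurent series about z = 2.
3/(z - 2) + 3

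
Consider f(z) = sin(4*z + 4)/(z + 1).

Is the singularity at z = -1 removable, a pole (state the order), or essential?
Let u = z + 1. The argument of sin is 4*z + 4 = 4u, so
  f = sin(4u)/u = ((4u) - (4u)^3/6 + ...)/u = 4 - (32/3)*u^2 + ...
The Laurent expansion about u = 0 has no negative powers; equivalently lim_{z→-1} f(z) = 4 exists and is finite.
So the singularity is removable.

Final answer: removable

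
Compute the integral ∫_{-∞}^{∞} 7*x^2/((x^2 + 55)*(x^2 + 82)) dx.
7*pi*(-sqrt(55) + sqrt(82))/27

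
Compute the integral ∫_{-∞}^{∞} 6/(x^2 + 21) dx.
Let f(z) = 6/(z^2 + 21). The denominator has no real zeros and deg Q - deg P = 2 ≥ 2, so the integral of f over the upper semicircle |z| = R tends to 0 as R → ∞. Closing the contour in the upper half-plane,
  ∫_{-∞}^{∞} f(x) dx = 2πi · Σ Res(f, z_k)  over the poles with Im z_k > 0.

Zeros of the denominator: z^2 + 21 = 0 gives z = ±sqrt(21)*I.
Upper half-plane: z = sqrt(21)*I (simple).

Each pole is a simple zero of Q(z) = z^2 + 21, so Res(f, z₀) = P(z₀)/Q'(z₀) with P(z) = 6, Q'(z) = 2*z:
  Res(f, sqrt(21)*I) = (6)/(2*sqrt(21)*I) = -sqrt(21)*I/7

∫_{-∞}^{∞} f(x) dx = 2πi · (-sqrt(21)*I/7) = 2*sqrt(21)*pi/7

Final answer: 2*sqrt(21)*pi/7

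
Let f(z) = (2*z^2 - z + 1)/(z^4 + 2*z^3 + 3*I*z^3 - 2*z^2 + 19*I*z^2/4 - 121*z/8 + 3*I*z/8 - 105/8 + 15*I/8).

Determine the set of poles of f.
The singularities of f are the zeros of the denominator. Factoring,
  z^4 + 2*z^3 + 3*I*z^3 - 2*z^2 + 19*I*z^2/4 - 121*z/8 + 3*I*z/8 - 105/8 + 15*I/8 = (z - 2 + I)*(z + 1 - I/2)*(z + 3/2 + 3*I)*(z + 3/2 - I/2)
so the candidates are z = 2 - I, z = -1 + I/2, z = -3/2 - 3*I, z = -3/2 + I/2.

Check the numerator P(z) = 2*z^2 - z + 1 at each one:
  P(2 - I) = 5 - 7*I ≠ 0, so z = 2 - I is a (simple) pole.
  P(-1 + I/2) = 7/2 - 5*I/2 ≠ 0, so z = -1 + I/2 is a (simple) pole.
  P(-3/2 - 3*I) = -11 + 21*I ≠ 0, so z = -3/2 - 3*I is a (simple) pole.
  P(-3/2 + I/2) = 13/2 - 7*I/2 ≠ 0, so z = -3/2 + I/2 is a (simple) pole.

Poles of f: {-3/2 - 3*I, -3/2 + I/2, -1 + I/2, 2 - I}

Final answer: {-3/2 - 3*I, -3/2 + I/2, -1 + I/2, 2 - I}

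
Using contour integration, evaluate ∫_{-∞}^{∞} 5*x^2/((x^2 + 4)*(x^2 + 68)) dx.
Let f(z) = 5*z^2/((z^2 + 4)*(z^2 + 68)). The denominator has no real zeros and deg Q - deg P = 2 ≥ 2, so the integral of f over the upper semicircle |z| = R tends to 0 as R → ∞. Closing the contour in the upper half-plane,
  ∫_{-∞}^{∞} f(x) dx = 2πi · Σ Res(f, z_k)  over the poles with Im z_k > 0.

Zeros of the denominator: z^2 + 68 = 0 gives z = ±2*sqrt(17)*I; z^2 + 4 = 0 gives z = ±2*I.
Upper half-plane: z = 2*I, z = 2*sqrt(17)*I (simple).

Each pole is a simple zero of Q(z) = z^4 + 72*z^2 + 272, so Res(f, z₀) = P(z₀)/Q'(z₀) with P(z) = 5*z^2, Q'(z) = 4*z^3 + 144*z:
  Res(f, 2*I) = (-20)/(256*I) = 5*I/64
  Res(f, 2*sqrt(17)*I) = (-340)/(-256*sqrt(17)*I) = -5*sqrt(17)*I/64

Sum of residues: 5*I*(1 - sqrt(17))/64
∫_{-∞}^{∞} f(x) dx = 2πi · (5*I*(1 - sqrt(17))/64) = 5*pi*(-1 + sqrt(17))/32

Final answer: 5*pi*(-1 + sqrt(17))/32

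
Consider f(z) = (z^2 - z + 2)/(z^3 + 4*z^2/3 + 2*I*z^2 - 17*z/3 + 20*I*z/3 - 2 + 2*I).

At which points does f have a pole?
{-3, -1/3, 2 - 2*I}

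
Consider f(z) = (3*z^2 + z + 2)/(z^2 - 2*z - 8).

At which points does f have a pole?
{-2, 4}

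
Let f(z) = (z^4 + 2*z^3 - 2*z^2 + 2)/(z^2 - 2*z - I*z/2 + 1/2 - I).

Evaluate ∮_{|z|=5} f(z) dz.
By the residue theorem, ∮_C f(z) dz = 2πi · (sum of the residues of f at the poles inside |z| = 5).

The denominator factors as (z + I/2)*(z - 2 - I), so the singularities of f are simple poles at z = -I/2, z = 2 + I.
  |-I/2|² = 1/4 < 25 = 5², so this pole is inside the contour.
  |2 + I|² = 5 < 25 = 5², so this pole is inside the contour.

With P(z) = z^4 + 2*z^3 - 2*z^2 + 2 and Q(z) = z^2 - 2*z - I*z/2 + 1/2 - I, each pole is simple, so Res(f, z₀) = P(z₀)/Q'(z₀) with Q'(z) = 2*z - 2 - I/2.
  Res(f, -I/2) = P(-I/2)/Q'(-I/2) = (41/16 + I/4)/(-2 - 3*I/2) = -22/25 + 107*I/200
  Res(f, 2 + I) = P(2 + I)/Q'(2 + I) = (-7 + 38*I)/(2 + 3*I/2) = 172/25 + 346*I/25

Sum of residues inside C: 6 + 115*I/8
∮_C f(z) dz = 2πi · (6 + 115*I/8) = pi*(-115/4 + 12*I)

Final answer: pi*(-115/4 + 12*I)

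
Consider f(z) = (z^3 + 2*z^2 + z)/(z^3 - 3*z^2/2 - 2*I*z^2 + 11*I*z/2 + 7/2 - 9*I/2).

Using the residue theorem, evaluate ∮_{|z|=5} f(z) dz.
By the residue theorem, ∮_C f(z) dz = 2πi · (sum of the residues of f at the poles inside |z| = 5).

The denominator factors as (z - 3/2 + I)*(z + 1 - 2*I)*(z - 1 - I), so the singularities of f are simple poles at z = 3/2 - I, z = -1 + 2*I, z = 1 + I.
  |3/2 - I|² = 13/4 < 25 = 5², so this pole is inside the contour.
  |-1 + 2*I|² = 5 < 25 = 5², so this pole is inside the contour.
  |1 + I|² = 2 < 25 = 5², so this pole is inside the contour.

With P(z) = z^3 + 2*z^2 + z and Q(z) = z^3 - 3*z^2/2 - 2*I*z^2 + 11*I*z/2 + 7/2 - 9*I/2, each pole is simple, so Res(f, z₀) = P(z₀)/Q'(z₀) with Q'(z) = 3*z^2 - 3*z - 4*I*z + 11*I/2.
  Res(f, 3/2 - I) = P(3/2 - I)/Q'(3/2 - I) = (23/8 - 51*I/4)/(-19/4 - 13*I/2) = 2215/2074 + 1268*I/1037
  Res(f, -1 + 2*I) = P(-1 + 2*I)/Q'(-1 + 2*I) = (4 - 8*I)/(2 - 17*I/2) = 304/305 + 72*I/305
  Res(f, 1 + I) = P(1 + I)/Q'(1 + I) = (-1 + 7*I)/(1 + 9*I/2) = 122/85 + 46*I/85

Sum of residues inside C: 7/2 + 2*I
∮_C f(z) dz = 2πi · (7/2 + 2*I) = pi*(-4 + 7*I)

Final answer: pi*(-4 + 7*I)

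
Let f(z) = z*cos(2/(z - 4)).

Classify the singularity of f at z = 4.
essential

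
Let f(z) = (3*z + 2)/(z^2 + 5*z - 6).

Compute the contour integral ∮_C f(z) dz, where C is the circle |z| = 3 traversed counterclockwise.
By the residue theorem, ∮_C f(z) dz = 2πi · (sum of the residues of f at the poles inside |z| = 3).

The denominator factors as (z - 1)*(z + 6), so the singularities of f are simple poles at z = 1, z = -6.
  |1|² = 1 < 9 = 3², so this pole is inside the contour.
  |-6|² = 36 > 9 = 3², so this pole is outside the contour.

With P(z) = 3*z + 2 and Q(z) = z^2 + 5*z - 6, each pole is simple, so Res(f, z₀) = P(z₀)/Q'(z₀) with Q'(z) = 2*z + 5.
  Res(f, 1) = P(1)/Q'(1) = (5)/(7) = 5/7

∮_C f(z) dz = 2πi · (5/7) = 10*I*pi/7

Final answer: 10*I*pi/7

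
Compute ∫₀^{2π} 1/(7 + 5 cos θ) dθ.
sqrt(6)*pi/6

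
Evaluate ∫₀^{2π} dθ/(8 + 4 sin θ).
Call the integral J. The integrand is 2π-periodic and we integrate over a full period, so shifting θ does not change the value (θ → θ + π/2 turns sin θ into cos θ). Hence
  J = ∫₀^{2π} dθ/(8 + 4 cos θ).
Put z = e^{iθ}: then cos θ = (z + 1/z)/2, dθ = dz/(iz), and z runs once counterclockwise around |z| = 1:
  J = ∮_{|z|=1} 1/(8 + 4*(z + 1/z)/2) · dz/(iz) = (2/i) ∮_{|z|=1} dz/(4*z^2 + 16*z + 4).
The roots of 4*z^2 + 16*z + 4 are z = (-8 ± sqrt(8^2 - 4^2))/4, with sqrt(48) = 4*sqrt(3); their product is 1, so only z₊ = -2 + sqrt(3) lies inside the unit circle (z₋ = -2 - sqrt(3) lies outside).
z₊ is a simple zero of q(z) = 4*z^2 + 16*z + 4, so Res(1/q, z₊) = 1/q'(z₊) with q'(z) = 8*z + 16; and q'(z₊) = 4*(z₊ - z₋) = 8*sqrt(3).
Therefore J = (2/i) · 2πi · 1/(8*sqrt(3)) = 2*pi/(4*sqrt(3)) = sqrt(3)*pi/6

Final answer: sqrt(3)*pi/6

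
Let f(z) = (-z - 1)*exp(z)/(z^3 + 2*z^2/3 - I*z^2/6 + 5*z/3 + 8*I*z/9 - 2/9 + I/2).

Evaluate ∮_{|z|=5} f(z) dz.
By the residue theorem, ∮_C f(z) dz = 2πi · (sum of the residues of f at the poles inside |z| = 5).

The denominator factors as (z + I)*(z + I/3)*(z + 2/3 - 3*I/2), so the singularities of f are simple poles at z = -I, z = -I/3, z = -2/3 + 3*I/2.
  |-I|² = 1 < 25 = 5², so this pole is inside the contour.
  |-I/3|² = 1/9 < 25 = 5², so this pole is inside the contour.
  |-2/3 + 3*I/2|² = 97/36 < 25 = 5², so this pole is inside the contour.

With P(z) = (-z - 1)*exp(z) and Q(z) = z^3 + 2*z^2/3 - I*z^2/6 + 5*z/3 + 8*I*z/9 - 2/9 + I/2, each pole is simple, so Res(f, z₀) = P(z₀)/Q'(z₀) with Q'(z) = 3*z^2 + 4*z/3 - I*z/3 + 5/3 + 8*I/9.
  Res(f, -I) = P(-I)/Q'(-I) = ((-1 + I)*exp(-I))/(-5/3 - 4*I/9) = (99/241 - 171*I/241)*exp(-I)
  Res(f, -I/3) = P(-I/3)/Q'(-I/3) = ((-1 + I/3)*exp(-I/3))/(11/9 + 4*I/9) = (-87/137 + 69*I/137)*exp(-I/3)
  Res(f, -2/3 + 3*I/2) = P(-2/3 + 3*I/2)/Q'(-2/3 + 3*I/2) = ((-1/3 - 3*I/2)*exp(-2/3 + 3*I/2))/(-149/36 - 26*I/9) = (7404/33017 + 6798*I/33017)*exp(-2/3 + 3*I/2)

Sum of residues inside C: (99/241 - 171*I/241)*exp(-I) + (7404/33017 + 6798*I/33017)*exp(-2/3 + 3*I/2) + (-87/137 + 69*I/137)*exp(-I/3)
∮_C f(z) dz = 2πi · ((99/241 - 171*I/241)*exp(-I) + (7404/33017 + 6798*I/33017)*exp(-2/3 + 3*I/2) + (-87/137 + 69*I/137)*exp(-I/3)) = pi*(-138/137 - 174*I/137)*exp(-I/3) + pi*(342/241 + 198*I/241)*exp(-I) + pi*(-13596/33017 + 14808*I/33017)*exp(-2/3 + 3*I/2)

Final answer: pi*(-138/137 - 174*I/137)*exp(-I/3) + pi*(342/241 + 198*I/241)*exp(-I) + pi*(-13596/33017 + 14808*I/33017)*exp(-2/3 + 3*I/2)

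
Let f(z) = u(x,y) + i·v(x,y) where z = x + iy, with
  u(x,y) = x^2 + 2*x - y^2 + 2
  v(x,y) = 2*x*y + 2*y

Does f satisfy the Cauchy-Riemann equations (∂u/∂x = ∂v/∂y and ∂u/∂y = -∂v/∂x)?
∂u/∂x = 2*x + 2
∂v/∂y = 2*x + 2
∂u/∂y = -2*y
∂v/∂x = 2*y
∂u/∂x = ∂v/∂y and ∂u/∂y = -∂v/∂x hold identically; f is analytic.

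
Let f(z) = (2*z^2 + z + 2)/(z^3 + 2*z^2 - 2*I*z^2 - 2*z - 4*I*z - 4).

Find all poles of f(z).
{-2, -1 + I, 1 + I}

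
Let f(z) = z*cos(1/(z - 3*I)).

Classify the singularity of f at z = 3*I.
Let u = z - 3*I. Then
  cos(1/u) = Σ_{k≥0} (-1)^k (1)^(2k)/((2k)!·u^(2k)) = 1 - 1/(2*u^2) + 1/(24*u^4) + ...
which has infinitely many negative powers of u, so cos(1/(z - 3*I)) has an essential singularity at z = 3*I.
The extra factor z is a nonzero polynomial; if the product had at most a pole at z = 3*I, dividing by that polynomial would leave cos(1/(z - 3*I)) with at most a pole too — contradiction. (Equivalently, the product's Laurent series still has infinitely many negative powers.)
So the singularity is essential.

Final answer: essential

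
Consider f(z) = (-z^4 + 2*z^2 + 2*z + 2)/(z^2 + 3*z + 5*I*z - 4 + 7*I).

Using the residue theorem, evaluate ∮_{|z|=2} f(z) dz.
By the residue theorem, ∮_C f(z) dz = 2πi · (sum of the residues of f at the poles inside |z| = 2).

The denominator factors as (z + 1 + 2*I)*(z + 2 + 3*I), so the singularities of f are simple poles at z = -1 - 2*I, z = -2 - 3*I.
  |-1 - 2*I|² = 5 > 4 = 2², so this pole is outside the contour.
  |-2 - 3*I|² = 13 > 4 = 2², so this pole is outside the contour.

No pole lies inside the contour, so f is analytic on and inside C and the integral is 0 (Cauchy's theorem).

Final answer: 0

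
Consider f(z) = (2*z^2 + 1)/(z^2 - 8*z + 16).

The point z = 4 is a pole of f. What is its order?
Factor the denominator:
  z^2 - 8*z + 16 = (z - 4)^2

The numerator P(z) = 2*z^2 + 1 has P(4) = 33 ≠ 0, so no factor of (z - 4) cancels.
Near z = 4 we can therefore write f(z) = g(z)/(z - 4)^2 with g analytic at 4 and g(4) ≠ 0 (g is just the numerator).

Hence z = 4 is a pole of order 2.

Final answer: 2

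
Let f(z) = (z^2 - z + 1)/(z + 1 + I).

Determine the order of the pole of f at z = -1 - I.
Factor the denominator:
  z + 1 + I = (z + 1 + I)

The numerator P(z) = z^2 - z + 1 has P(-1 - I) = 2 + 3*I ≠ 0, so no factor of (z + 1 + I) cancels.
Near z = -1 - I we can therefore write f(z) = g(z)/(z + 1 + I) with g analytic at -1 - I and g(-1 - I) ≠ 0 (g is just the numerator).

Hence z = -1 - I is a pole of order 1.

Final answer: 1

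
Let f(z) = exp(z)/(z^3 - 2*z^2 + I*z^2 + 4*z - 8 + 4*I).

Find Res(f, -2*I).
(-1/20 - I/10)*exp(-2*I)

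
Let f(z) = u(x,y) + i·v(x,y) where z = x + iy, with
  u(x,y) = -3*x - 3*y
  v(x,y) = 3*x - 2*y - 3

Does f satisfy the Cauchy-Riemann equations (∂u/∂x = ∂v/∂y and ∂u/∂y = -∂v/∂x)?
∂u/∂x = -3
∂v/∂y = -2
∂u/∂y = -3
∂v/∂x = 3
∂u/∂x ≠ ∂v/∂y; the Cauchy-Riemann equations are not satisfied, so f is not analytic.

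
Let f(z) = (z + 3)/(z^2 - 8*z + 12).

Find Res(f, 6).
Write f(z) = P(z)/Q(z) with P(z) = z + 3 and Q(z) = z^2 - 8*z + 12.
The denominator factors as Q(z) = (z - 2)*(z - 6), so z = 6 is a simple zero of Q and P is analytic there; z = 6 is therefore a simple pole and
  Res(f, z₀) = P(z₀)/Q'(z₀).

Q'(z) = 2*z - 8, so Q'(6) = 4.
P(6) = 9.

Res(f, 6) = (9)/(4) = 9/4

Final answer: 9/4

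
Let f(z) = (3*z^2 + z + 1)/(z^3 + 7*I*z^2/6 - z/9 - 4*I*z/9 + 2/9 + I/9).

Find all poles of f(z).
The singularities of f are the zeros of the denominator. Factoring,
  z^3 + 7*I*z^2/6 - z/9 - 4*I*z/9 + 2/9 + I/9 = (z - 1/3 - I/3)*(z + I/2)*(z + 1/3 + I)
so the candidates are z = 1/3 + I/3, z = -I/2, z = -1/3 - I.

Check the numerator P(z) = 3*z^2 + z + 1 at each one:
  P(1/3 + I/3) = 4/3 + I ≠ 0, so z = 1/3 + I/3 is a (simple) pole.
  P(-I/2) = 1/4 - I/2 ≠ 0, so z = -I/2 is a (simple) pole.
  P(-1/3 - I) = -2 + I ≠ 0, so z = -1/3 - I is a (simple) pole.

Poles of f: {-1/3 - I, -I/2, 1/3 + I/3}

Final answer: {-1/3 - I, -I/2, 1/3 + I/3}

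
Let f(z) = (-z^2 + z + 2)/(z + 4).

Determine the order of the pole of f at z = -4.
Factor the denominator:
  z + 4 = (z + 4)

The numerator P(z) = -z^2 + z + 2 has P(-4) = -18 ≠ 0, so no factor of (z + 4) cancels.
Near z = -4 we can therefore write f(z) = g(z)/(z + 4) with g analytic at -4 and g(-4) ≠ 0 (g is just the numerator).

Hence z = -4 is a pole of order 1.

Final answer: 1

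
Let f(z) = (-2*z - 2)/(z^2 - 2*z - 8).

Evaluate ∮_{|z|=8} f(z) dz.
By the residue theorem, ∮_C f(z) dz = 2πi · (sum of the residues of f at the poles inside |z| = 8).

The denominator factors as (z + 2)*(z - 4), so the singularities of f are simple poles at z = -2, z = 4.
  |-2|² = 4 < 64 = 8², so this pole is inside the contour.
  |4|² = 16 < 64 = 8², so this pole is inside the contour.

With P(z) = -2*z - 2 and Q(z) = z^2 - 2*z - 8, each pole is simple, so Res(f, z₀) = P(z₀)/Q'(z₀) with Q'(z) = 2*z - 2.
  Res(f, -2) = P(-2)/Q'(-2) = (2)/(-6) = -1/3
  Res(f, 4) = P(4)/Q'(4) = (-10)/(6) = -5/3

Sum of residues inside C: -2
∮_C f(z) dz = 2πi · (-2) = -4*I*pi

Final answer: -4*I*pi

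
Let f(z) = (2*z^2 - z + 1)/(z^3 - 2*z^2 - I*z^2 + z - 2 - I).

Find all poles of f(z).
The singularities of f are the zeros of the denominator. Factoring,
  z^3 - 2*z^2 - I*z^2 + z - 2 - I = (z - 2 - I)*(z + I)*(z - I)
so the candidates are z = 2 + I, z = -I, z = I.

Check the numerator P(z) = 2*z^2 - z + 1 at each one:
  P(2 + I) = 5 + 7*I ≠ 0, so z = 2 + I is a (simple) pole.
  P(-I) = -1 + I ≠ 0, so z = -I is a (simple) pole.
  P(I) = -1 - I ≠ 0, so z = I is a (simple) pole.

Poles of f: {-I, I, 2 + I}

Final answer: {-I, I, 2 + I}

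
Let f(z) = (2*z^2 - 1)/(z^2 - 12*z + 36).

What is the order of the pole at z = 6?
Factor the denominator:
  z^2 - 12*z + 36 = (z - 6)^2

The numerator P(z) = 2*z^2 - 1 has P(6) = 71 ≠ 0, so no factor of (z - 6) cancels.
Near z = 6 we can therefore write f(z) = g(z)/(z - 6)^2 with g analytic at 6 and g(6) ≠ 0 (g is just the numerator).

Hence z = 6 is a pole of order 2.

Final answer: 2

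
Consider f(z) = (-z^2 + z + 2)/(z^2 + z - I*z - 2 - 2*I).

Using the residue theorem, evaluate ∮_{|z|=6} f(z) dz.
By the residue theorem, ∮_C f(z) dz = 2πi · (sum of the residues of f at the poles inside |z| = 6).

The denominator factors as (z + 2)*(z - 1 - I), so the singularities of f are simple poles at z = -2, z = 1 + I.
  |-2|² = 4 < 36 = 6², so this pole is inside the contour.
  |1 + I|² = 2 < 36 = 6², so this pole is inside the contour.

With P(z) = -z^2 + z + 2 and Q(z) = z^2 + z - I*z - 2 - 2*I, each pole is simple, so Res(f, z₀) = P(z₀)/Q'(z₀) with Q'(z) = 2*z + 1 - I.
  Res(f, -2) = P(-2)/Q'(-2) = (-4)/(-3 - I) = 6/5 - 2*I/5
  Res(f, 1 + I) = P(1 + I)/Q'(1 + I) = (3 - I)/(3 + I) = 4/5 - 3*I/5

Sum of residues inside C: 2 - I
∮_C f(z) dz = 2πi · (2 - I) = pi*(2 + 4*I)

Final answer: pi*(2 + 4*I)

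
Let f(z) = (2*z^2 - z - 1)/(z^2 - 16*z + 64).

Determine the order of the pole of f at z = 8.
Factor the denominator:
  z^2 - 16*z + 64 = (z - 8)^2

The numerator P(z) = 2*z^2 - z - 1 has P(8) = 119 ≠ 0, so no factor of (z - 8) cancels.
Near z = 8 we can therefore write f(z) = g(z)/(z - 8)^2 with g analytic at 8 and g(8) ≠ 0 (g is just the numerator).

Hence z = 8 is a pole of order 2.

Final answer: 2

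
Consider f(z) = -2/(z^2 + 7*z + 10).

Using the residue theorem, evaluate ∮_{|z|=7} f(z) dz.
By the residue theorem, ∮_C f(z) dz = 2πi · (sum of the residues of f at the poles inside |z| = 7).

The denominator factors as (z + 2)*(z + 5), so the singularities of f are simple poles at z = -2, z = -5.
  |-2|² = 4 < 49 = 7², so this pole is inside the contour.
  |-5|² = 25 < 49 = 7², so this pole is inside the contour.

With P(z) = -2 and Q(z) = z^2 + 7*z + 10, each pole is simple, so Res(f, z₀) = P(z₀)/Q'(z₀) with Q'(z) = 2*z + 7.
  Res(f, -2) = P(-2)/Q'(-2) = (-2)/(3) = -2/3
  Res(f, -5) = P(-5)/Q'(-5) = (-2)/(-3) = 2/3

Sum of residues inside C: 0
∮_C f(z) dz = 2πi · (0) = 0

Final answer: 0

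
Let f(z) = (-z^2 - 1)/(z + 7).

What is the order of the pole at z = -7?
Factor the denominator:
  z + 7 = (z + 7)

The numerator P(z) = -z^2 - 1 has P(-7) = -50 ≠ 0, so no factor of (z + 7) cancels.
Near z = -7 we can therefore write f(z) = g(z)/(z + 7) with g analytic at -7 and g(-7) ≠ 0 (g is just the numerator).

Hence z = -7 is a pole of order 1.

Final answer: 1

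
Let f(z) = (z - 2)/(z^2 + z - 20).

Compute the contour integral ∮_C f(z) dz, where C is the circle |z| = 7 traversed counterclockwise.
2*I*pi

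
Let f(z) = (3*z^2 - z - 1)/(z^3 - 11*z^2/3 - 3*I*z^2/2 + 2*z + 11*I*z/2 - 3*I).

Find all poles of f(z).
The singularities of f are the zeros of the denominator. Factoring,
  z^3 - 11*z^2/3 - 3*I*z^2/2 + 2*z + 11*I*z/2 - 3*I = (z - 3*I/2)*(z - 2/3)*(z - 3)
so the candidates are z = 3*I/2, z = 2/3, z = 3.

Check the numerator P(z) = 3*z^2 - z - 1 at each one:
  P(3*I/2) = -31/4 - 3*I/2 ≠ 0, so z = 3*I/2 is a (simple) pole.
  P(2/3) = -1/3 ≠ 0, so z = 2/3 is a (simple) pole.
  P(3) = 23 ≠ 0, so z = 3 is a (simple) pole.

Poles of f: {3*I/2, 2/3, 3}

Final answer: {3*I/2, 2/3, 3}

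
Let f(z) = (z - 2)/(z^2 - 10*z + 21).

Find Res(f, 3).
-1/4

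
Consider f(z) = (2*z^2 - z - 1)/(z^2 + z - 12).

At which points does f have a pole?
The singularities of f are the zeros of the denominator. Factoring,
  z^2 + z - 12 = (z + 4)*(z - 3)
so the candidates are z = -4, z = 3.

Check the numerator P(z) = 2*z^2 - z - 1 at each one:
  P(-4) = 35 ≠ 0, so z = -4 is a (simple) pole.
  P(3) = 14 ≠ 0, so z = 3 is a (simple) pole.

Poles of f: {-4, 3}

Final answer: {-4, 3}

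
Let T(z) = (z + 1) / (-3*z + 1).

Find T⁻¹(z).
Set w = T(z) = (z + 1) / (-3*z + 1) and solve for z:
  w*(-3*z + 1) = z + 1
  w + z*(-3*w - 1) - 1 = 0
  z*(-3*w - 1) = 1 - w
  z = (w - 1)/(3*w + 1)
Renaming the variable, T⁻¹(z) = (z - 1)/(3*z + 1).
(Check: ad - bc = 4 ≠ 0, so T is invertible.)

Final answer: (z - 1)/(3*z + 1)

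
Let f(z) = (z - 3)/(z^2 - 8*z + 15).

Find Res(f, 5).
1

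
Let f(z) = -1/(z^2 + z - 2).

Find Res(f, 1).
-1/3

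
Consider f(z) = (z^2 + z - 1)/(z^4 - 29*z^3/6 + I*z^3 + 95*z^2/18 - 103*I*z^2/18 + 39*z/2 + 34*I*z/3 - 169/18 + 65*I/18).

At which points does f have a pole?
The singularities of f are the zeros of the denominator. Factoring,
  z^4 - 29*z^3/6 + I*z^3 + 95*z^2/18 - 103*I*z^2/18 + 39*z/2 + 34*I*z/3 - 169/18 + 65*I/18 = (z + 3/2 + 2*I/3)*(z - 1/3 + I/3)*(z - 3 - 2*I)*(z - 3 + 2*I)
so the candidates are z = -3/2 - 2*I/3, z = 1/3 - I/3, z = 3 + 2*I, z = 3 - 2*I.

Check the numerator P(z) = z^2 + z - 1 at each one:
  P(-3/2 - 2*I/3) = -25/36 + 4*I/3 ≠ 0, so z = -3/2 - 2*I/3 is a (simple) pole.
  P(1/3 - I/3) = -2/3 - 5*I/9 ≠ 0, so z = 1/3 - I/3 is a (simple) pole.
  P(3 + 2*I) = 7 + 14*I ≠ 0, so z = 3 + 2*I is a (simple) pole.
  P(3 - 2*I) = 7 - 14*I ≠ 0, so z = 3 - 2*I is a (simple) pole.

Poles of f: {-3/2 - 2*I/3, 1/3 - I/3, 3 - 2*I, 3 + 2*I}

Final answer: {-3/2 - 2*I/3, 1/3 - I/3, 3 - 2*I, 3 + 2*I}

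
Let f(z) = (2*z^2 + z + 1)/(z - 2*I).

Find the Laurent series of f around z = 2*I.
Put w = z - (2*I), i.e. z = w + 2*I. The denominator is w, so it suffices to rewrite the numerator in powers of w.

P(z) = 2*z^2 + z + 1
P(w + 2*I) = -7 + 2*I + (1 + 8*I)*w + 2*w^2

Dividing each term by w:
  f = (-7 + 2*I)/w + 1 + 8*I + 2*w

Substituting back w = z - 2*I:
  f(z) = (-7 + 2*I)/(z - 2*I) + 1 + 8*I + 2*(z - 2*I)

The series is finite because the numerator is a polynomial; the negative powers form the principal part, and the coefficient of 1/(z - 2*I) gives Res(f, 2*I) = -7 + 2*I.

Final answer: (-7 + 2*I)/(z - 2*I) + 1 + 8*I + 2*(z - 2*I)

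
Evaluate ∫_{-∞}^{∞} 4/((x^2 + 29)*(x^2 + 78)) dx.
Let f(z) = 4/((z^2 + 29)*(z^2 + 78)). The denominator has no real zeros and deg Q - deg P = 4 ≥ 2, so the integral of f over the upper semicircle |z| = R tends to 0 as R → ∞. Closing the contour in the upper half-plane,
  ∫_{-∞}^{∞} f(x) dx = 2πi · Σ Res(f, z_k)  over the poles with Im z_k > 0.

Zeros of the denominator: z^2 + 29 = 0 gives z = ±sqrt(29)*I; z^2 + 78 = 0 gives z = ±sqrt(78)*I.
Upper half-plane: z = sqrt(29)*I, z = sqrt(78)*I (simple).

Each pole is a simple zero of Q(z) = z^4 + 107*z^2 + 2262, so Res(f, z₀) = P(z₀)/Q'(z₀) with P(z) = 4, Q'(z) = 4*z^3 + 214*z:
  Res(f, sqrt(29)*I) = (4)/(98*sqrt(29)*I) = -2*sqrt(29)*I/1421
  Res(f, sqrt(78)*I) = (4)/(-98*sqrt(78)*I) = sqrt(78)*I/1911

Sum of residues: I*(-78*sqrt(29) + 29*sqrt(78))/55419
∫_{-∞}^{∞} f(x) dx = 2πi · (I*(-78*sqrt(29) + 29*sqrt(78))/55419) = 2*pi*(-29*sqrt(78) + 78*sqrt(29))/55419

Final answer: 2*pi*(-29*sqrt(78) + 78*sqrt(29))/55419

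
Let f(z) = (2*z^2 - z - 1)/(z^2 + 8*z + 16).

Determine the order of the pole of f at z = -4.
Factor the denominator:
  z^2 + 8*z + 16 = (z + 4)^2

The numerator P(z) = 2*z^2 - z - 1 has P(-4) = 35 ≠ 0, so no factor of (z + 4) cancels.
Near z = -4 we can therefore write f(z) = g(z)/(z + 4)^2 with g analytic at -4 and g(-4) ≠ 0 (g is just the numerator).

Hence z = -4 is a pole of order 2.

Final answer: 2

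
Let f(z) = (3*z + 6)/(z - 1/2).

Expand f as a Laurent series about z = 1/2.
Put w = z - (1/2), i.e. z = w + 1/2. The denominator is w, so it suffices to rewrite the numerator in powers of w.

P(z) = 3*z + 6
P(w + 1/2) = 15/2 + 3*w

Dividing each term by w:
  f = 15/(2*w) + 3

Substituting back w = z - 1/2:
  f(z) = 15/(2*(z - 1/2)) + 3

The series is finite because the numerator is a polynomial; the negative powers form the principal part, and the coefficient of 1/(z - 1/2) gives Res(f, 1/2) = 15/2.

Final answer: 15/(2*(z - 1/2)) + 3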